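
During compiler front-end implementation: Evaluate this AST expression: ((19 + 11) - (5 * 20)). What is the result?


Expression: ((19 + 11) - (5 * 20))
Evaluating step by step:
  19 + 11 = 30
  5 * 20 = 100
  30 - 100 = -70
Result: -70

-70


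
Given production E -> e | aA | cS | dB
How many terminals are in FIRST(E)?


Production: E -> e | aA | cS | dB
Examining each alternative for leading terminals:
  E -> e : first terminal = 'e'
  E -> aA : first terminal = 'a'
  E -> cS : first terminal = 'c'
  E -> dB : first terminal = 'd'
FIRST(E) = {a, c, d, e}
Count: 4

4


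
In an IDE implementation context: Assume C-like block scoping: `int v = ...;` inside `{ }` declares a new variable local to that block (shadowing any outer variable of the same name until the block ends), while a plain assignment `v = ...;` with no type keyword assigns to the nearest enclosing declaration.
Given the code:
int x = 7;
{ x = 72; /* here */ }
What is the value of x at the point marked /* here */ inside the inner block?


Analyzing scoping rules:
Outer scope: declares x = 7
Inner block: 'x = 72;' has no type keyword, so it is an assignment to the outer x (no shadowing)
Inside the block, after the assignment -> 72
Result: 72

72


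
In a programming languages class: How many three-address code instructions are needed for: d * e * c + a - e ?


Expression: d * e * c + a - e
Generating three-address code (respecting * over +/- precedence):
  Instruction 1: t1 = d * e
  Instruction 2: t2 = t1 * c
  Instruction 3: t3 = t2 + a
  Instruction 4: t4 = t3 - e
Total instructions: 4

4


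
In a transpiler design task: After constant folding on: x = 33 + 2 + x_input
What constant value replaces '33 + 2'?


Identifying constant sub-expression:
  Original: x = 33 + 2 + x_input
  33 and 2 are both compile-time constants
  Evaluating: 33 + 2 = 35
  After folding: x = 35 + x_input

35


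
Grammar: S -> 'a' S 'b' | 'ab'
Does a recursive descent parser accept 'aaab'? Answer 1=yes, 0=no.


Grammar accepts strings of the form a^n b^n (n >= 1)
Word: 'aaab'
Counting: 3 a's and 1 b's
Check: 3 == 1? No
Mismatch: a-count != b-count
Rejected

0


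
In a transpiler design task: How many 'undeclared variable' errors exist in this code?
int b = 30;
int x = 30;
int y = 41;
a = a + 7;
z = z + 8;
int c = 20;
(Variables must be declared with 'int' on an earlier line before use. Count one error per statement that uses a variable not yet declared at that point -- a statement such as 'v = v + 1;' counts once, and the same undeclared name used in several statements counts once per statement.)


Scanning code line by line:
  Line 1: declare 'b' -> declared = ['b']
  Line 2: declare 'x' -> declared = ['b', 'x']
  Line 3: declare 'y' -> declared = ['b', 'x', 'y']
  Line 4: use 'a' -> ERROR (undeclared)
  Line 5: use 'z' -> ERROR (undeclared)
  Line 6: declare 'c' -> declared = ['b', 'c', 'x', 'y']
Total undeclared variable errors: 2

2


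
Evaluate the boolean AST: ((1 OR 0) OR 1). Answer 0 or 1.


Step 1: Evaluate inner node
  1 OR 0 = 1
Step 2: Evaluate root node
  1 OR 1 = 1

1


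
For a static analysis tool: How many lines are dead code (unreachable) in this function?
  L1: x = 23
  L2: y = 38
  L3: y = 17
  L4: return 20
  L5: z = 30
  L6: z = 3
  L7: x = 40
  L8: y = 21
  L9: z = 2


Analyzing control flow:
  L1: reachable (before return)
  L2: reachable (before return)
  L3: reachable (before return)
  L4: reachable (return statement)
  L5: DEAD (after return at L4)
  L6: DEAD (after return at L4)
  L7: DEAD (after return at L4)
  L8: DEAD (after return at L4)
  L9: DEAD (after return at L4)
Return at L4, total lines = 9
Dead lines: L5 through L9
Count: 5

5


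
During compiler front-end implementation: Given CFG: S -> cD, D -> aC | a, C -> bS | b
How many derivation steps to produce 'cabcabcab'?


Grammar: S -> cD, D -> aC | a, C -> bS | b
Deriving 'cabcabcab':
Step 1: S -> cD => cD
Step 2: D -> aC => caC
Step 3: C -> bS => cabS
Step 4: S -> cD => cabcD
Step 5: D -> aC => cabcaC
Step 6: C -> bS => cabcabS
Step 7: S -> cD => cabcabcD
Step 8: D -> aC => cabcabcaC
Step 9: C -> b => cabcabcab
Total derivation steps: 9

9


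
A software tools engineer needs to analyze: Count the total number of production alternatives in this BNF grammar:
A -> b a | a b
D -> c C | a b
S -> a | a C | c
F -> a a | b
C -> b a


Counting alternatives per rule:
  A: 2 alternative(s)
  D: 2 alternative(s)
  S: 3 alternative(s)
  F: 2 alternative(s)
  C: 1 alternative(s)
Sum: 2 + 2 + 3 + 2 + 1 = 10

10


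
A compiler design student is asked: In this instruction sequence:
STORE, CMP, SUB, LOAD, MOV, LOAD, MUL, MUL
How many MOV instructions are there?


Scanning instruction sequence for MOV:
  Position 1: STORE
  Position 2: CMP
  Position 3: SUB
  Position 4: LOAD
  Position 5: MOV <- MATCH
  Position 6: LOAD
  Position 7: MUL
  Position 8: MUL
Matches at positions: [5]
Total MOV count: 1

1


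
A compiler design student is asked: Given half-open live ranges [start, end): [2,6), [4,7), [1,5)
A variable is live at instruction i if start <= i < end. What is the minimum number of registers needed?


Live ranges:
  Var0: [2, 6)
  Var1: [4, 7)
  Var2: [1, 5)
Sweep-line events (position, delta, active):
  pos=1 start -> active=1
  pos=2 start -> active=2
  pos=4 start -> active=3
  pos=5 end -> active=2
  pos=6 end -> active=1
  pos=7 end -> active=0
Maximum simultaneous active: 3
Minimum registers needed: 3

3


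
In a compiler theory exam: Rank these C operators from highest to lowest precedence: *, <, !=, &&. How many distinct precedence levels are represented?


Looking up precedence for each operator:
  * -> precedence 6
  < -> precedence 4
  != -> precedence 3
  && -> precedence 2
Sorted highest to lowest: *, <, !=, &&
Distinct precedence values: [6, 4, 3, 2]
Number of distinct levels: 4

4


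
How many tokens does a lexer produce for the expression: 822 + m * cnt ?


Scanning '822 + m * cnt'
Token 1: '822' -> integer_literal
Token 2: '+' -> operator
Token 3: 'm' -> identifier
Token 4: '*' -> operator
Token 5: 'cnt' -> identifier
Total tokens: 5

5


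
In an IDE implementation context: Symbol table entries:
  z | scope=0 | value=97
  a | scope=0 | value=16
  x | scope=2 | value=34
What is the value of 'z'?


Searching symbol table for 'z':
  z | scope=0 | value=97 <- MATCH
  a | scope=0 | value=16
  x | scope=2 | value=34
Found 'z' at scope 0 with value 97

97


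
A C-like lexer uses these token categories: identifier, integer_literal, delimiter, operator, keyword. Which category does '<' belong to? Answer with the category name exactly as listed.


Token: '<'
Checking categories:
  identifier: no
  integer_literal: no
  operator: YES
  keyword: no
  delimiter: no
Category: operator

operator


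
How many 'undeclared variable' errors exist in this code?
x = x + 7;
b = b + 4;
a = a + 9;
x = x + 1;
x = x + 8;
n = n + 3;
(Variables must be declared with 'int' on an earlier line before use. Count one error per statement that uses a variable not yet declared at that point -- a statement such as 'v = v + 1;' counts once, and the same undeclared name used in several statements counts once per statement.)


Scanning code line by line:
  Line 1: use 'x' -> ERROR (undeclared)
  Line 2: use 'b' -> ERROR (undeclared)
  Line 3: use 'a' -> ERROR (undeclared)
  Line 4: use 'x' -> ERROR (undeclared)
  Line 5: use 'x' -> ERROR (undeclared)
  Line 6: use 'n' -> ERROR (undeclared)
Total undeclared variable errors: 6

6


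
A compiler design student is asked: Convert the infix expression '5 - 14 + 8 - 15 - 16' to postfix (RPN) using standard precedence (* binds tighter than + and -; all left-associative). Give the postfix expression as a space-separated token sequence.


Applying the shunting-yard algorithm:
  Operand 5 -> output
  Push '-' onto operator stack -> op-stack: [-]
  Operand 14 -> output
  See '+' (prec 1); top '-' (prec 1) >= it -> pop '-' to output
  Push '+' onto operator stack -> op-stack: [+]
  Operand 8 -> output
  See '-' (prec 1); top '+' (prec 1) >= it -> pop '+' to output
  Push '-' onto operator stack -> op-stack: [-]
  Operand 15 -> output
  See '-' (prec 1); top '-' (prec 1) >= it -> pop '-' to output
  Push '-' onto operator stack -> op-stack: [-]
  Operand 16 -> output
  End of input: pop '-' to output
Postfix result: 5 14 - 8 + 15 - 16 -

5 14 - 8 + 15 - 16 -


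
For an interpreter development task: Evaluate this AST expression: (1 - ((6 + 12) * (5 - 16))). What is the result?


Expression: (1 - ((6 + 12) * (5 - 16)))
Evaluating step by step:
  6 + 12 = 18
  5 - 16 = -11
  18 * -11 = -198
  1 - -198 = 199
Result: 199

199


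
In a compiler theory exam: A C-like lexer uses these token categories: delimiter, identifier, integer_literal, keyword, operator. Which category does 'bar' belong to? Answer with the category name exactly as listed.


Token: 'bar'
Checking categories:
  identifier: YES
  integer_literal: no
  operator: no
  keyword: no
  delimiter: no
Category: identifier

identifier


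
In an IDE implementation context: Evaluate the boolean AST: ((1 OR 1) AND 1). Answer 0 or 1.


Step 1: Evaluate inner node
  1 OR 1 = 1
Step 2: Evaluate root node
  1 AND 1 = 1

1


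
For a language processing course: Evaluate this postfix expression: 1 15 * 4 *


Processing tokens left to right:
Push 1, Push 15
Pop 1 and 15, compute 1 * 15 = 15, push 15
Push 4
Pop 15 and 4, compute 15 * 4 = 60, push 60
Stack result: 60

60


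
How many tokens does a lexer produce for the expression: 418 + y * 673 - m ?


Scanning '418 + y * 673 - m'
Token 1: '418' -> integer_literal
Token 2: '+' -> operator
Token 3: 'y' -> identifier
Token 4: '*' -> operator
Token 5: '673' -> integer_literal
Token 6: '-' -> operator
Token 7: 'm' -> identifier
Total tokens: 7

7


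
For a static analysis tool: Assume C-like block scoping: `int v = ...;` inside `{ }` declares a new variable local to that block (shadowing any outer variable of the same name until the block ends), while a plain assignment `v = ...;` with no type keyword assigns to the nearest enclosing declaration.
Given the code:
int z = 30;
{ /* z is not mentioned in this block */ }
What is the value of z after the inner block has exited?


Analyzing scoping rules:
Outer scope: declares z = 30
Inner block: z is neither redeclared nor assigned -> unchanged
After the block -> 30
Result: 30

30


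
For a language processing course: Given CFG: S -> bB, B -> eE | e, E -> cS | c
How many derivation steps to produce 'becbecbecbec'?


Grammar: S -> bB, B -> eE | e, E -> cS | c
Deriving 'becbecbecbec':
Step 1: S -> bB => bB
Step 2: B -> eE => beE
Step 3: E -> cS => becS
Step 4: S -> bB => becbB
Step 5: B -> eE => becbeE
Step 6: E -> cS => becbecS
Step 7: S -> bB => becbecbB
Step 8: B -> eE => becbecbeE
Step 9: E -> cS => becbecbecS
Step 10: S -> bB => becbecbecbB
Step 11: B -> eE => becbecbecbeE
Step 12: E -> c => becbecbecbec
Total derivation steps: 12

12


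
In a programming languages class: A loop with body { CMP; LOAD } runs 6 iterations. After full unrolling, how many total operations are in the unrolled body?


Loop body operations: CMP, LOAD (2 ops per iteration)
Unrolling 6 iterations:
  Iteration 1: CMP, LOAD (2 ops)
  Iteration 2: CMP, LOAD (2 ops)
  Iteration 3: CMP, LOAD (2 ops)
  Iteration 4: CMP, LOAD (2 ops)
  Iteration 5: CMP, LOAD (2 ops)
  Iteration 6: CMP, LOAD (2 ops)
Total: 6 iterations * 2 ops/iter = 12 operations

12


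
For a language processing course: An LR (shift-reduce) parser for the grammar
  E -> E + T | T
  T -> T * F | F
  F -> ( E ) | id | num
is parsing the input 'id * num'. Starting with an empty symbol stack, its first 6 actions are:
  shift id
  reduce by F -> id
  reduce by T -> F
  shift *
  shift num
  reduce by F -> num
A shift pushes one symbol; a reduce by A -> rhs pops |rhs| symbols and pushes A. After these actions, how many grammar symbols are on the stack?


Tracking the symbol stack through each action:
  Action 1: shift 'id' : push -> stack = [id] (size 1)
  Action 2: reduce by F -> id : pop 1, push F -> stack = [F] (size 1)
  Action 3: reduce by T -> F : pop 1, push T -> stack = [T] (size 1)
  Action 4: shift '*' : push -> stack = [T, *] (size 2)
  Action 5: shift 'num' : push -> stack = [T, *, num] (size 3)
  Action 6: reduce by F -> num : pop 1, push F -> stack = [T, *, F] (size 3)
Final stack size: 3

3


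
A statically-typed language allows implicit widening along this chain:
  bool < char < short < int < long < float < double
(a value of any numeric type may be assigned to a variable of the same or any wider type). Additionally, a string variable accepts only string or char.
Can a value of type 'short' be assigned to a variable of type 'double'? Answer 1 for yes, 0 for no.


Target variable type: double
Source value type: short
Numeric ranks: short=2, double=6
Widening allowed iff rank(source) <= rank(target): 2 <= 6? Yes
Result: 1

1


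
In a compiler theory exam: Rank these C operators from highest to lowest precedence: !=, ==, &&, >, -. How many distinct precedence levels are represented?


Looking up precedence for each operator:
  != -> precedence 3
  == -> precedence 3
  && -> precedence 2
  > -> precedence 4
  - -> precedence 5
Sorted highest to lowest: -, >, !=, ==, &&
Distinct precedence values: [5, 4, 3, 2]
Number of distinct levels: 4

4


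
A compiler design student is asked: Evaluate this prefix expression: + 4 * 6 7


Parsing prefix expression: + 4 * 6 7
Step 1: Innermost operation '* 6 7'
  6 * 7 = 42
Step 2: Outer operation '+ 4 [42]'
  4 + 42 = 46

46


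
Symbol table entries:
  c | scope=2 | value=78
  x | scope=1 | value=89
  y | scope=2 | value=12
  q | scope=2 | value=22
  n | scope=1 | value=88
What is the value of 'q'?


Searching symbol table for 'q':
  c | scope=2 | value=78
  x | scope=1 | value=89
  y | scope=2 | value=12
  q | scope=2 | value=22 <- MATCH
  n | scope=1 | value=88
Found 'q' at scope 2 with value 22

22


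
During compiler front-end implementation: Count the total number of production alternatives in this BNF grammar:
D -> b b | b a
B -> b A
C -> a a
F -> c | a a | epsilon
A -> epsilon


Counting alternatives per rule:
  D: 2 alternative(s)
  B: 1 alternative(s)
  C: 1 alternative(s)
  F: 3 alternative(s)
  A: 1 alternative(s)
Sum: 2 + 1 + 1 + 3 + 1 = 8

8


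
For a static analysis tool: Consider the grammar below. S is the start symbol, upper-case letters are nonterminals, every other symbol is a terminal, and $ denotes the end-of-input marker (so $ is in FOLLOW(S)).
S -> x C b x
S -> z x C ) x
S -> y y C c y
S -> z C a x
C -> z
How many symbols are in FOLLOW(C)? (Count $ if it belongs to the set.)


S is the start symbol and does not occur in any rule body, so FOLLOW(S) = {$}.
Examining every occurrence of C in a rule body:
  S -> x C b x : C is followed by terminal 'b' -> add 'b'
  S -> z x C ) x : C is followed by terminal ')' -> add ')'
  S -> y y C c y : C is followed by terminal 'c' -> add 'c'
  S -> z C a x : C is followed by terminal 'a' -> add 'a'
  C -> z : C does not occur in the body -> contributes nothing
FOLLOW(C) = {), a, b, c}
Count: 4

4


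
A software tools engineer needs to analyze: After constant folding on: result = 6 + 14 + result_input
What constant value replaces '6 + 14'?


Identifying constant sub-expression:
  Original: result = 6 + 14 + result_input
  6 and 14 are both compile-time constants
  Evaluating: 6 + 14 = 20
  After folding: result = 20 + result_input

20


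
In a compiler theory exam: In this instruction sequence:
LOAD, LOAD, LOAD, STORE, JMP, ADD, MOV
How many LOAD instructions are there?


Scanning instruction sequence for LOAD:
  Position 1: LOAD <- MATCH
  Position 2: LOAD <- MATCH
  Position 3: LOAD <- MATCH
  Position 4: STORE
  Position 5: JMP
  Position 6: ADD
  Position 7: MOV
Matches at positions: [1, 2, 3]
Total LOAD count: 3

3


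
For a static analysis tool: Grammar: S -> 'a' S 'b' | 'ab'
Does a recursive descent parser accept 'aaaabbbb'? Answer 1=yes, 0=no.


Grammar accepts strings of the form a^n b^n (n >= 1)
Word: 'aaaabbbb'
Counting: 4 a's and 4 b's
Check: 4 == 4? Yes
Derivation (S -> aSb applied 3 time(s), then S -> ab): S => aSb => aaSbb => aaaSbbb => aaaabbbb
Accepted

1


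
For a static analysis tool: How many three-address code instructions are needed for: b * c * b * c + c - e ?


Expression: b * c * b * c + c - e
Generating three-address code (respecting * over +/- precedence):
  Instruction 1: t1 = b * c
  Instruction 2: t2 = t1 * b
  Instruction 3: t3 = t2 * c
  Instruction 4: t4 = t3 + c
  Instruction 5: t5 = t4 - e
Total instructions: 5

5


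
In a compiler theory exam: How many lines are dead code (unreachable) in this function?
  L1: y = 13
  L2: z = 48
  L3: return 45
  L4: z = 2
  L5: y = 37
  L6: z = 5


Analyzing control flow:
  L1: reachable (before return)
  L2: reachable (before return)
  L3: reachable (return statement)
  L4: DEAD (after return at L3)
  L5: DEAD (after return at L3)
  L6: DEAD (after return at L3)
Return at L3, total lines = 6
Dead lines: L4 through L6
Count: 3

3


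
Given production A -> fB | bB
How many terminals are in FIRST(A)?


Production: A -> fB | bB
Examining each alternative for leading terminals:
  A -> fB : first terminal = 'f'
  A -> bB : first terminal = 'b'
FIRST(A) = {b, f}
Count: 2

2


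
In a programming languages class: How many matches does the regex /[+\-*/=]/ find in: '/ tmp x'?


Pattern: /[+\-*/=]/ (operators)
Input: '/ tmp x'
Scanning for matches:
  Match 1: '/'
Total matches: 1

1


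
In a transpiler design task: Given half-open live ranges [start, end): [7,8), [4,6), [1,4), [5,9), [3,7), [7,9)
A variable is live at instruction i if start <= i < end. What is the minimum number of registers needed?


Live ranges:
  Var0: [7, 8)
  Var1: [4, 6)
  Var2: [1, 4)
  Var3: [5, 9)
  Var4: [3, 7)
  Var5: [7, 9)
Sweep-line events (position, delta, active):
  pos=1 start -> active=1
  pos=3 start -> active=2
  pos=4 end -> active=1
  pos=4 start -> active=2
  pos=5 start -> active=3
  pos=6 end -> active=2
  pos=7 end -> active=1
  pos=7 start -> active=2
  pos=7 start -> active=3
  pos=8 end -> active=2
  pos=9 end -> active=1
  pos=9 end -> active=0
Maximum simultaneous active: 3
Minimum registers needed: 3

3


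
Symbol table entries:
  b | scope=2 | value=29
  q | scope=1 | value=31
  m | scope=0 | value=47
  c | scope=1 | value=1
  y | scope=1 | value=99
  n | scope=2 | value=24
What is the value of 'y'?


Searching symbol table for 'y':
  b | scope=2 | value=29
  q | scope=1 | value=31
  m | scope=0 | value=47
  c | scope=1 | value=1
  y | scope=1 | value=99 <- MATCH
  n | scope=2 | value=24
Found 'y' at scope 1 with value 99

99


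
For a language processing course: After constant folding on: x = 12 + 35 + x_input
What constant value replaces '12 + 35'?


Identifying constant sub-expression:
  Original: x = 12 + 35 + x_input
  12 and 35 are both compile-time constants
  Evaluating: 12 + 35 = 47
  After folding: x = 47 + x_input

47


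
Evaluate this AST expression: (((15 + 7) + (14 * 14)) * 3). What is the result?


Expression: (((15 + 7) + (14 * 14)) * 3)
Evaluating step by step:
  15 + 7 = 22
  14 * 14 = 196
  22 + 196 = 218
  218 * 3 = 654
Result: 654

654


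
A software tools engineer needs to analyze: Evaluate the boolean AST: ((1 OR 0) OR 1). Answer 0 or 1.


Step 1: Evaluate inner node
  1 OR 0 = 1
Step 2: Evaluate root node
  1 OR 1 = 1

1


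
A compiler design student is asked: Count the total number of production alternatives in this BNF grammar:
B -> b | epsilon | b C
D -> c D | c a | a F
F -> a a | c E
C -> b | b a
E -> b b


Counting alternatives per rule:
  B: 3 alternative(s)
  D: 3 alternative(s)
  F: 2 alternative(s)
  C: 2 alternative(s)
  E: 1 alternative(s)
Sum: 3 + 3 + 2 + 2 + 1 = 11

11


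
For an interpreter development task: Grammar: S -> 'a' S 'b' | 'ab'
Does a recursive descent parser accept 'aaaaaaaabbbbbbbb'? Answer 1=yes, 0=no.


Grammar accepts strings of the form a^n b^n (n >= 1)
Word: 'aaaaaaaabbbbbbbb'
Counting: 8 a's and 8 b's
Check: 8 == 8? Yes
Derivation (S -> aSb applied 7 time(s), then S -> ab): S => aSb => aaSbb => aaaSbbb => aaaaSbbbb => aaaaaSbbbbb => aaaaaaSbbbbbb => aaaaaaaSbbbbbbb => aaaaaaaabbbbbbbb
Accepted

1


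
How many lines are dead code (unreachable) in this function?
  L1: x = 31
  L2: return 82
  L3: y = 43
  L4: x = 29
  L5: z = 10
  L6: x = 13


Analyzing control flow:
  L1: reachable (before return)
  L2: reachable (return statement)
  L3: DEAD (after return at L2)
  L4: DEAD (after return at L2)
  L5: DEAD (after return at L2)
  L6: DEAD (after return at L2)
Return at L2, total lines = 6
Dead lines: L3 through L6
Count: 4

4


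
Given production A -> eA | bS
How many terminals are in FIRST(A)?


Production: A -> eA | bS
Examining each alternative for leading terminals:
  A -> eA : first terminal = 'e'
  A -> bS : first terminal = 'b'
FIRST(A) = {b, e}
Count: 2

2


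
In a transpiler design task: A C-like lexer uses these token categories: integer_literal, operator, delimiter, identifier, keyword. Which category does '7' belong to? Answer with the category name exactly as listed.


Token: '7'
Checking categories:
  identifier: no
  integer_literal: YES
  operator: no
  keyword: no
  delimiter: no
Category: integer_literal

integer_literal


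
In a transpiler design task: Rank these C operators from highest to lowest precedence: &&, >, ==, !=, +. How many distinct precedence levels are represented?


Looking up precedence for each operator:
  && -> precedence 2
  > -> precedence 4
  == -> precedence 3
  != -> precedence 3
  + -> precedence 5
Sorted highest to lowest: +, >, ==, !=, &&
Distinct precedence values: [5, 4, 3, 2]
Number of distinct levels: 4

4


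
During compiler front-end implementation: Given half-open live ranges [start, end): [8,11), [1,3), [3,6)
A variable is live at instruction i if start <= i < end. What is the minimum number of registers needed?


Live ranges:
  Var0: [8, 11)
  Var1: [1, 3)
  Var2: [3, 6)
Sweep-line events (position, delta, active):
  pos=1 start -> active=1
  pos=3 end -> active=0
  pos=3 start -> active=1
  pos=6 end -> active=0
  pos=8 start -> active=1
  pos=11 end -> active=0
Maximum simultaneous active: 1
Minimum registers needed: 1

1


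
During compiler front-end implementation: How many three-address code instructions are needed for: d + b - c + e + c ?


Expression: d + b - c + e + c
Generating three-address code (respecting * over +/- precedence):
  Instruction 1: t1 = d + b
  Instruction 2: t2 = t1 - c
  Instruction 3: t3 = t2 + e
  Instruction 4: t4 = t3 + c
Total instructions: 4

4


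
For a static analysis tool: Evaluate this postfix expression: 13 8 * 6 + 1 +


Processing tokens left to right:
Push 13, Push 8
Pop 13 and 8, compute 13 * 8 = 104, push 104
Push 6
Pop 104 and 6, compute 104 + 6 = 110, push 110
Push 1
Pop 110 and 1, compute 110 + 1 = 111, push 111
Stack result: 111

111


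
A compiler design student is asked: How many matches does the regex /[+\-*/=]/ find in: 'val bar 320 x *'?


Pattern: /[+\-*/=]/ (operators)
Input: 'val bar 320 x *'
Scanning for matches:
  Match 1: '*'
Total matches: 1

1


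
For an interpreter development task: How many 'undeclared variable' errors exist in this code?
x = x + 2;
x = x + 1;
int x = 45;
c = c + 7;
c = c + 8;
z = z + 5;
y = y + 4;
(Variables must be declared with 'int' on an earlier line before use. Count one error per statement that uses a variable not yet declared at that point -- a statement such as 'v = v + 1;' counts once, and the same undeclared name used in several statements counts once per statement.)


Scanning code line by line:
  Line 1: use 'x' -> ERROR (undeclared)
  Line 2: use 'x' -> ERROR (undeclared)
  Line 3: declare 'x' -> declared = ['x']
  Line 4: use 'c' -> ERROR (undeclared)
  Line 5: use 'c' -> ERROR (undeclared)
  Line 6: use 'z' -> ERROR (undeclared)
  Line 7: use 'y' -> ERROR (undeclared)
Total undeclared variable errors: 6

6


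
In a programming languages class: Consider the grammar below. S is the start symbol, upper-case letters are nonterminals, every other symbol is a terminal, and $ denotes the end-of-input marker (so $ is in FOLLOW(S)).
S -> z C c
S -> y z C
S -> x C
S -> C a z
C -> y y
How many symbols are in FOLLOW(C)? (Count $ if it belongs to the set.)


S is the start symbol and does not occur in any rule body, so FOLLOW(S) = {$}.
Examining every occurrence of C in a rule body:
  S -> z C c : C is followed by terminal 'c' -> add 'c'
  S -> y z C : C is at the right end -> add FOLLOW(S) = {$}
  S -> x C : C is at the right end -> add FOLLOW(S) = {$} (already in the set)
  S -> C a z : C is followed by terminal 'a' -> add 'a'
  C -> y y : C does not occur in the body -> contributes nothing
FOLLOW(C) = {a, c, $}
Count: 3

3


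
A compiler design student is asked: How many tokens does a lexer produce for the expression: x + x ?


Scanning 'x + x'
Token 1: 'x' -> identifier
Token 2: '+' -> operator
Token 3: 'x' -> identifier
Total tokens: 3

3


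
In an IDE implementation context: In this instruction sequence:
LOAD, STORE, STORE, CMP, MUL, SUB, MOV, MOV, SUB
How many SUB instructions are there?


Scanning instruction sequence for SUB:
  Position 1: LOAD
  Position 2: STORE
  Position 3: STORE
  Position 4: CMP
  Position 5: MUL
  Position 6: SUB <- MATCH
  Position 7: MOV
  Position 8: MOV
  Position 9: SUB <- MATCH
Matches at positions: [6, 9]
Total SUB count: 2

2


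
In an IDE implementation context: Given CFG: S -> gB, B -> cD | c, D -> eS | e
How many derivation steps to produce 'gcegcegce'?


Grammar: S -> gB, B -> cD | c, D -> eS | e
Deriving 'gcegcegce':
Step 1: S -> gB => gB
Step 2: B -> cD => gcD
Step 3: D -> eS => gceS
Step 4: S -> gB => gcegB
Step 5: B -> cD => gcegcD
Step 6: D -> eS => gcegceS
Step 7: S -> gB => gcegcegB
Step 8: B -> cD => gcegcegcD
Step 9: D -> e => gcegcegce
Total derivation steps: 9

9


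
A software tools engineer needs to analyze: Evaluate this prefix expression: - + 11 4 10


Parsing prefix expression: - + 11 4 10
Step 1: Innermost operation '+ 11 4'
  11 + 4 = 15
Step 2: Outer operation '- [15] 10'
  15 - 10 = 5

5


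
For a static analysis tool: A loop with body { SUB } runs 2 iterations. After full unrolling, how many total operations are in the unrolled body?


Loop body operations: SUB (1 op per iteration)
Unrolling 2 iterations:
  Iteration 1: SUB (1 ops)
  Iteration 2: SUB (1 ops)
Total: 2 iterations * 1 ops/iter = 2 operations

2


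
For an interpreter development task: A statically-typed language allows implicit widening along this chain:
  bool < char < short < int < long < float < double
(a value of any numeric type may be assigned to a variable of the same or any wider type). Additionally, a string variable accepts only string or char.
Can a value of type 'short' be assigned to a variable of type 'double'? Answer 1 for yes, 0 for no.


Target variable type: double
Source value type: short
Numeric ranks: short=2, double=6
Widening allowed iff rank(source) <= rank(target): 2 <= 6? Yes
Result: 1

1


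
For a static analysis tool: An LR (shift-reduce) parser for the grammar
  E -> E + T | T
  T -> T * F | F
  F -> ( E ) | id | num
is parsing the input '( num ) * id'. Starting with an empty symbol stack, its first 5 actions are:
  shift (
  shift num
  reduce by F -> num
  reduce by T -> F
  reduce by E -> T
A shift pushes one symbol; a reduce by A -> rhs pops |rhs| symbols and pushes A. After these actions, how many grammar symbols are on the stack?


Tracking the symbol stack through each action:
  Action 1: shift '(' : push -> stack = [(] (size 1)
  Action 2: shift 'num' : push -> stack = [(, num] (size 2)
  Action 3: reduce by F -> num : pop 1, push F -> stack = [(, F] (size 2)
  Action 4: reduce by T -> F : pop 1, push T -> stack = [(, T] (size 2)
  Action 5: reduce by E -> T : pop 1, push E -> stack = [(, E] (size 2)
Final stack size: 2

2


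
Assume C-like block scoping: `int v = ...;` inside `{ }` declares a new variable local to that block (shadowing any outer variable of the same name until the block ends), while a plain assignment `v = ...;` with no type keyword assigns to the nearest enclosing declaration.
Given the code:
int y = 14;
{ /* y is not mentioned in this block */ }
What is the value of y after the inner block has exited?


Analyzing scoping rules:
Outer scope: declares y = 14
Inner block: y is neither redeclared nor assigned -> unchanged
After the block -> 14
Result: 14

14


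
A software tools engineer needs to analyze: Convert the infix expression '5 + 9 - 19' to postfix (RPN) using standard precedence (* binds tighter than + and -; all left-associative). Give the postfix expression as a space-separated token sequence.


Applying the shunting-yard algorithm:
  Operand 5 -> output
  Push '+' onto operator stack -> op-stack: [+]
  Operand 9 -> output
  See '-' (prec 1); top '+' (prec 1) >= it -> pop '+' to output
  Push '-' onto operator stack -> op-stack: [-]
  Operand 19 -> output
  End of input: pop '-' to output
Postfix result: 5 9 + 19 -

5 9 + 19 -


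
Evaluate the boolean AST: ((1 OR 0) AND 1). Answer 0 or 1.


Step 1: Evaluate inner node
  1 OR 0 = 1
Step 2: Evaluate root node
  1 AND 1 = 1

1


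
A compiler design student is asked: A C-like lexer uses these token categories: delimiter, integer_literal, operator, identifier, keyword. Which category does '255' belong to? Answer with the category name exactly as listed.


Token: '255'
Checking categories:
  identifier: no
  integer_literal: YES
  operator: no
  keyword: no
  delimiter: no
Category: integer_literal

integer_literal


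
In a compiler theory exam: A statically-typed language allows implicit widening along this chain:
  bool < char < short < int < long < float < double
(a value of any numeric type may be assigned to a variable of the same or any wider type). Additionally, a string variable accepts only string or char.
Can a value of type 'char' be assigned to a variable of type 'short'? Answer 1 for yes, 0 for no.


Target variable type: short
Source value type: char
Numeric ranks: char=1, short=2
Widening allowed iff rank(source) <= rank(target): 1 <= 2? Yes
Result: 1

1


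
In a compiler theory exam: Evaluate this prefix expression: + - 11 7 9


Parsing prefix expression: + - 11 7 9
Step 1: Innermost operation '- 11 7'
  11 - 7 = 4
Step 2: Outer operation '+ [4] 9'
  4 + 9 = 13

13


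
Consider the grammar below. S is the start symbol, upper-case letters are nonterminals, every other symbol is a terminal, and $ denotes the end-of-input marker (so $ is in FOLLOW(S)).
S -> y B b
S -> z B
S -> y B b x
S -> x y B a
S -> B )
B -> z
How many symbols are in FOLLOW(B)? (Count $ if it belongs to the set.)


S is the start symbol and does not occur in any rule body, so FOLLOW(S) = {$}.
Examining every occurrence of B in a rule body:
  S -> y B b : B is followed by terminal 'b' -> add 'b'
  S -> z B : B is at the right end -> add FOLLOW(S) = {$}
  S -> y B b x : B is followed by terminal 'b' -> add 'b' (already in the set)
  S -> x y B a : B is followed by terminal 'a' -> add 'a'
  S -> B ) : B is followed by terminal ')' -> add ')'
  B -> z : B does not occur in the body -> contributes nothing
FOLLOW(B) = {), a, b, $}
Count: 4

4


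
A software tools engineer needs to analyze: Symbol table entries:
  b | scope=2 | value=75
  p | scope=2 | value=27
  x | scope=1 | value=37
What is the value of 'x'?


Searching symbol table for 'x':
  b | scope=2 | value=75
  p | scope=2 | value=27
  x | scope=1 | value=37 <- MATCH
Found 'x' at scope 1 with value 37

37


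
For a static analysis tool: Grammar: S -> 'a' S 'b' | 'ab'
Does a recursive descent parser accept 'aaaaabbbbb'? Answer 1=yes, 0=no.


Grammar accepts strings of the form a^n b^n (n >= 1)
Word: 'aaaaabbbbb'
Counting: 5 a's and 5 b's
Check: 5 == 5? Yes
Derivation (S -> aSb applied 4 time(s), then S -> ab): S => aSb => aaSbb => aaaSbbb => aaaaSbbbb => aaaaabbbbb
Accepted

1


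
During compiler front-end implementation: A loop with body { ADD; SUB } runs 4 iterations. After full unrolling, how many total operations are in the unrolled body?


Loop body operations: ADD, SUB (2 ops per iteration)
Unrolling 4 iterations:
  Iteration 1: ADD, SUB (2 ops)
  Iteration 2: ADD, SUB (2 ops)
  Iteration 3: ADD, SUB (2 ops)
  Iteration 4: ADD, SUB (2 ops)
Total: 4 iterations * 2 ops/iter = 8 operations

8


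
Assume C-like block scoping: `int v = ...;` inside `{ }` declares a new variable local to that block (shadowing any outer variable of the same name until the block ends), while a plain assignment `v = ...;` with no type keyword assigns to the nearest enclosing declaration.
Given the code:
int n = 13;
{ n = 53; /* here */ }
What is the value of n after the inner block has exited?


Analyzing scoping rules:
Outer scope: declares n = 13
Inner block: 'n = 53;' has no type keyword, so it is an assignment to the outer n (no shadowing)
The assignment changed the outer variable itself, so the new value persists after the block -> 53
Result: 53

53


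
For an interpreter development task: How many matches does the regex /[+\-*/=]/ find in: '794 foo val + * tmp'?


Pattern: /[+\-*/=]/ (operators)
Input: '794 foo val + * tmp'
Scanning for matches:
  Match 1: '+'
  Match 2: '*'
Total matches: 2

2


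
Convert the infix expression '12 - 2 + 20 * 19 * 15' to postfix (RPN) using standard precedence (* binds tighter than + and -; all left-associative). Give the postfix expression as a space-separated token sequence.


Applying the shunting-yard algorithm:
  Operand 12 -> output
  Push '-' onto operator stack -> op-stack: [-]
  Operand 2 -> output
  See '+' (prec 1); top '-' (prec 1) >= it -> pop '-' to output
  Push '+' onto operator stack -> op-stack: [+]
  Operand 20 -> output
  Push '*' onto operator stack -> op-stack: [+, *]
  Operand 19 -> output
  See '*' (prec 2); top '*' (prec 2) >= it -> pop '*' to output
  Push '*' onto operator stack -> op-stack: [+, *]
  Operand 15 -> output
  End of input: pop '*' to output
  End of input: pop '+' to output
Postfix result: 12 2 - 20 19 * 15 * +

12 2 - 20 19 * 15 * +


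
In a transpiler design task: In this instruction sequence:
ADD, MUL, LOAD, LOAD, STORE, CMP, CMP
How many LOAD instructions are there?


Scanning instruction sequence for LOAD:
  Position 1: ADD
  Position 2: MUL
  Position 3: LOAD <- MATCH
  Position 4: LOAD <- MATCH
  Position 5: STORE
  Position 6: CMP
  Position 7: CMP
Matches at positions: [3, 4]
Total LOAD count: 2

2


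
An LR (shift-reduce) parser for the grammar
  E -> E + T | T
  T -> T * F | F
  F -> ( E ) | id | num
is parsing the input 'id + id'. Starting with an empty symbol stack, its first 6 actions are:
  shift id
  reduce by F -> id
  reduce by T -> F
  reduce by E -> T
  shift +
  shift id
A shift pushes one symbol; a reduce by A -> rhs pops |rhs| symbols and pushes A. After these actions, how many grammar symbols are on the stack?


Tracking the symbol stack through each action:
  Action 1: shift 'id' : push -> stack = [id] (size 1)
  Action 2: reduce by F -> id : pop 1, push F -> stack = [F] (size 1)
  Action 3: reduce by T -> F : pop 1, push T -> stack = [T] (size 1)
  Action 4: reduce by E -> T : pop 1, push E -> stack = [E] (size 1)
  Action 5: shift '+' : push -> stack = [E, +] (size 2)
  Action 6: shift 'id' : push -> stack = [E, +, id] (size 3)
Final stack size: 3

3


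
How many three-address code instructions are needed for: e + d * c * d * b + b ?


Expression: e + d * c * d * b + b
Generating three-address code (respecting * over +/- precedence):
  Instruction 1: t1 = d * c
  Instruction 2: t2 = t1 * d
  Instruction 3: t3 = t2 * b
  Instruction 4: t4 = e + t3
  Instruction 5: t5 = t4 + b
Total instructions: 5

5


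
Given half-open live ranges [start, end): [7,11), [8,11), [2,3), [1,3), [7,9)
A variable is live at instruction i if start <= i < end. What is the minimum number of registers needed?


Live ranges:
  Var0: [7, 11)
  Var1: [8, 11)
  Var2: [2, 3)
  Var3: [1, 3)
  Var4: [7, 9)
Sweep-line events (position, delta, active):
  pos=1 start -> active=1
  pos=2 start -> active=2
  pos=3 end -> active=1
  pos=3 end -> active=0
  pos=7 start -> active=1
  pos=7 start -> active=2
  pos=8 start -> active=3
  pos=9 end -> active=2
  pos=11 end -> active=1
  pos=11 end -> active=0
Maximum simultaneous active: 3
Minimum registers needed: 3

3


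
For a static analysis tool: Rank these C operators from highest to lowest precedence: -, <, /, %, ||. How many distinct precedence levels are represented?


Looking up precedence for each operator:
  - -> precedence 5
  < -> precedence 4
  / -> precedence 6
  % -> precedence 6
  || -> precedence 1
Sorted highest to lowest: /, %, -, <, ||
Distinct precedence values: [6, 5, 4, 1]
Number of distinct levels: 4

4


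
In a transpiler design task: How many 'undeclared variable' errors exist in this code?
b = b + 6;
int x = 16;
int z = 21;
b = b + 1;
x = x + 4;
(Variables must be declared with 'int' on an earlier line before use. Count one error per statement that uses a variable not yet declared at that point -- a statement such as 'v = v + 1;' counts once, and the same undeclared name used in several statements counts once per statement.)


Scanning code line by line:
  Line 1: use 'b' -> ERROR (undeclared)
  Line 2: declare 'x' -> declared = ['x']
  Line 3: declare 'z' -> declared = ['x', 'z']
  Line 4: use 'b' -> ERROR (undeclared)
  Line 5: use 'x' -> OK (declared)
Total undeclared variable errors: 2

2


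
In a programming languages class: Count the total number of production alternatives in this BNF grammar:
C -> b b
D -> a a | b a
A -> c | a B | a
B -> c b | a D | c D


Counting alternatives per rule:
  C: 1 alternative(s)
  D: 2 alternative(s)
  A: 3 alternative(s)
  B: 3 alternative(s)
Sum: 1 + 2 + 3 + 3 = 9

9


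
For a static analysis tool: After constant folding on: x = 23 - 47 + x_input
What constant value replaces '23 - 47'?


Identifying constant sub-expression:
  Original: x = 23 - 47 + x_input
  23 and 47 are both compile-time constants
  Evaluating: 23 - 47 = -24
  After folding: x = -24 + x_input

-24


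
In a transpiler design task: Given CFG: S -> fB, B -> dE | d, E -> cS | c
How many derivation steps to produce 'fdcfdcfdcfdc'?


Grammar: S -> fB, B -> dE | d, E -> cS | c
Deriving 'fdcfdcfdcfdc':
Step 1: S -> fB => fB
Step 2: B -> dE => fdE
Step 3: E -> cS => fdcS
Step 4: S -> fB => fdcfB
Step 5: B -> dE => fdcfdE
Step 6: E -> cS => fdcfdcS
Step 7: S -> fB => fdcfdcfB
Step 8: B -> dE => fdcfdcfdE
Step 9: E -> cS => fdcfdcfdcS
Step 10: S -> fB => fdcfdcfdcfB
Step 11: B -> dE => fdcfdcfdcfdE
Step 12: E -> c => fdcfdcfdcfdc
Total derivation steps: 12

12


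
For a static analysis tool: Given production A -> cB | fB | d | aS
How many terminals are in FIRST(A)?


Production: A -> cB | fB | d | aS
Examining each alternative for leading terminals:
  A -> cB : first terminal = 'c'
  A -> fB : first terminal = 'f'
  A -> d : first terminal = 'd'
  A -> aS : first terminal = 'a'
FIRST(A) = {a, c, d, f}
Count: 4

4


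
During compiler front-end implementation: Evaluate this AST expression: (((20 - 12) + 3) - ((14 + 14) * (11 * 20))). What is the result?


Expression: (((20 - 12) + 3) - ((14 + 14) * (11 * 20)))
Evaluating step by step:
  20 - 12 = 8
  8 + 3 = 11
  14 + 14 = 28
  11 * 20 = 220
  28 * 220 = 6160
  11 - 6160 = -6149
Result: -6149

-6149


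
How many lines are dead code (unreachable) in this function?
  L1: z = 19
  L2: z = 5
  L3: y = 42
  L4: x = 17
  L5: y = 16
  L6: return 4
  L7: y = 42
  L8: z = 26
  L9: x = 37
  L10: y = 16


Analyzing control flow:
  L1: reachable (before return)
  L2: reachable (before return)
  L3: reachable (before return)
  L4: reachable (before return)
  L5: reachable (before return)
  L6: reachable (return statement)
  L7: DEAD (after return at L6)
  L8: DEAD (after return at L6)
  L9: DEAD (after return at L6)
  L10: DEAD (after return at L6)
Return at L6, total lines = 10
Dead lines: L7 through L10
Count: 4

4
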